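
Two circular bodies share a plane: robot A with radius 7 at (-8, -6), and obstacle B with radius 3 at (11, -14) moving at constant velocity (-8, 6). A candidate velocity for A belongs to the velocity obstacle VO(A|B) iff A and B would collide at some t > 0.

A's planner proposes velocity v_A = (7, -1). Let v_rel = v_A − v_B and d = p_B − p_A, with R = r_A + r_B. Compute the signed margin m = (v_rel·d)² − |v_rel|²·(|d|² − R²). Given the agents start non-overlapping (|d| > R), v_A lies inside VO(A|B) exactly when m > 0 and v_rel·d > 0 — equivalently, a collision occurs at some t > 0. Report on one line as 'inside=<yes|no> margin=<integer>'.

d = (19, -8),  |d|² = 425;  R = 7+3 = 10,  c = 425−10² = 325
v_rel = (15, -7),  |v_rel|² = 274;  v_rel·d = (15)·(19) + (-7)·(-8) = 341
274·t² − 682·t + 325 = 0  ⇒  m = 341² − 274·325 = 27231
m = 27231 > 0,  v_rel·d = 341 > 0  ⇒  inside

inside=yes margin=27231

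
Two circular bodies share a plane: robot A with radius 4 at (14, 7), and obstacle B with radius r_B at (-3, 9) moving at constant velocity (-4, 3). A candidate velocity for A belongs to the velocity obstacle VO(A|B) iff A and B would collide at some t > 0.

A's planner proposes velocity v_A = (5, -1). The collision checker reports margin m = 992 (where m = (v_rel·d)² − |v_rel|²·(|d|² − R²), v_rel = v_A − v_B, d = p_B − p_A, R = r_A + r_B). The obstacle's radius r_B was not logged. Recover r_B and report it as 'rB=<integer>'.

m = 992
d = (-17, 2);  v_rel = (9, -4),  |v_rel|² = 97
v_rel×d = (9)·(2) − (-4)·(-17) = -50
since m = R²·97 − (-50)²:  R² = (2500 + 992) / 97 = 36
R = √36 = 6  ⇒  r_B = 6 − 4 = 2

rB=2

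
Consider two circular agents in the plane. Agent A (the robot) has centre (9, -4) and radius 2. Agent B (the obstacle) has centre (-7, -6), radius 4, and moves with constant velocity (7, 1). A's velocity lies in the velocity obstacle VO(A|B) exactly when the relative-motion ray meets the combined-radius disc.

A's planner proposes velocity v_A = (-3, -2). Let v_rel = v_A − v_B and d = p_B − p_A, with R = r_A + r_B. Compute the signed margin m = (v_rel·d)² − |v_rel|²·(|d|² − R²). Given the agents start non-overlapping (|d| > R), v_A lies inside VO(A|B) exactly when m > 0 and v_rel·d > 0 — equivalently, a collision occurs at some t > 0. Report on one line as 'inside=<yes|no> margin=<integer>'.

d = (-16, -2),  |d|² = 260;  R = 2+4 = 6,  c = 260−6² = 224
v_rel = (-10, -3),  |v_rel|² = 109;  v_rel·d = (-10)·(-16) + (-3)·(-2) = 166
109·t² − 332·t + 224 = 0  ⇒  m = 166² − 109·224 = 3140
m = 3140 > 0,  v_rel·d = 166 > 0  ⇒  inside

inside=yes margin=3140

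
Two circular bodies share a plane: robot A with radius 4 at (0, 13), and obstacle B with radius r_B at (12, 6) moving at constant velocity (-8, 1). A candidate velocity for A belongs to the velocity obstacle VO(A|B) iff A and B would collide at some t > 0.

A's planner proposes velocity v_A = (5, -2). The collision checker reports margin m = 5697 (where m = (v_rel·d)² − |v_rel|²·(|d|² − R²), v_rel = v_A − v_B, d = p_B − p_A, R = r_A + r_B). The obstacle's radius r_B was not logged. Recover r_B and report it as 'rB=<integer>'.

m = 5697
d = (12, -7);  v_rel = (13, -3),  |v_rel|² = 178
v_rel×d = (13)·(-7) − (-3)·(12) = -55
since m = R²·178 − (-55)²:  R² = (3025 + 5697) / 178 = 49
R = √49 = 7  ⇒  r_B = 7 − 4 = 3

rB=3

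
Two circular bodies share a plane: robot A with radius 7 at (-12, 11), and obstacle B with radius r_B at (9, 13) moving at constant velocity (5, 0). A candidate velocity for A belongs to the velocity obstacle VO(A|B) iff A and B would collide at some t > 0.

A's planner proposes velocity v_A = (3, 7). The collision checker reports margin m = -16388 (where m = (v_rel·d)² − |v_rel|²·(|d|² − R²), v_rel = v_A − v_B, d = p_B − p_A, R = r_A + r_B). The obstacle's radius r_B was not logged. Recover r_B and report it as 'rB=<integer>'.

m = -16388
d = (21, 2);  v_rel = (-2, 7),  |v_rel|² = 53
v_rel×d = (-2)·(2) − (7)·(21) = -151
since m = R²·53 − (-151)²:  R² = (22801 + -16388) / 53 = 121
R = √121 = 11  ⇒  r_B = 11 − 7 = 4

rB=4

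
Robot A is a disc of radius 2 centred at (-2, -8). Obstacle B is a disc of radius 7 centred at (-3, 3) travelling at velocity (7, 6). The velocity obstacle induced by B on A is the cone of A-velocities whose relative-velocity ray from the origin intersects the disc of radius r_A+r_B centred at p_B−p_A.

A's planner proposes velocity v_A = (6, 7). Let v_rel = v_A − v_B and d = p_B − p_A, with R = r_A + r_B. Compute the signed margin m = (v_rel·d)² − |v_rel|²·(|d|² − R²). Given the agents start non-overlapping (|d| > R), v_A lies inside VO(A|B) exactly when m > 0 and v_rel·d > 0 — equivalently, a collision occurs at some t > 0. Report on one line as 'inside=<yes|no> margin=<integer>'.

d = (-1, 11),  |d|² = 122;  R = 2+7 = 9,  c = 122−9² = 41
v_rel = (-1, 1),  |v_rel|² = 2;  v_rel·d = (-1)·(-1) + (1)·(11) = 12
2·t² − 24·t + 41 = 0  ⇒  m = 12² − 2·41 = 62
m = 62 > 0,  v_rel·d = 12 > 0  ⇒  inside

inside=yes margin=62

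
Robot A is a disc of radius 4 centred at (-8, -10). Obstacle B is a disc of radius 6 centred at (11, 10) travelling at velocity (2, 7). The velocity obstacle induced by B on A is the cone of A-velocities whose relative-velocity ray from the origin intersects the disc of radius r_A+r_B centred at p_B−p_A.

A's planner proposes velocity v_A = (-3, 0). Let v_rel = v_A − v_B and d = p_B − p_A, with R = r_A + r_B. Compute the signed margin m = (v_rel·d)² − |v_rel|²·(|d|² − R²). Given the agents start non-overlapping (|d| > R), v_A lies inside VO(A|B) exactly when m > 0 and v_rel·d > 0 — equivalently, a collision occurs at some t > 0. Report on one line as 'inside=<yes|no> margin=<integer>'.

d = (19, 20),  |d|² = 761;  R = 4+6 = 10,  c = 761−10² = 661
v_rel = (-5, -7),  |v_rel|² = 74;  v_rel·d = (-5)·(19) + (-7)·(20) = -235
74·t² + 470·t + 661 = 0  ⇒  m = (-235)² − 74·661 = 6311
m = 6311 > 0,  v_rel·d = -235 < 0  ⇒  outside

inside=no margin=6311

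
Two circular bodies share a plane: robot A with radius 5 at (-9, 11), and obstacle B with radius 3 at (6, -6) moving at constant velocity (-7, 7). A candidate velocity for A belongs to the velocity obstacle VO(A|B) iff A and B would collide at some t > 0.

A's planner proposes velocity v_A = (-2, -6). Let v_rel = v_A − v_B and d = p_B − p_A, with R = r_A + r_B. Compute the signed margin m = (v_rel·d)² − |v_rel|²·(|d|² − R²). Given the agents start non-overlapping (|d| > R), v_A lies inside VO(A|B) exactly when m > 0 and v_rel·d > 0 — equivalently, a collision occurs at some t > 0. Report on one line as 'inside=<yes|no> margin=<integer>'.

d = (15, -17),  |d|² = 514;  R = 5+3 = 8,  c = 514−8² = 450
v_rel = (5, -13),  |v_rel|² = 194;  v_rel·d = (5)·(15) + (-13)·(-17) = 296
194·t² − 592·t + 450 = 0  ⇒  m = 296² − 194·450 = 316
m = 316 > 0,  v_rel·d = 296 > 0  ⇒  inside

inside=yes margin=316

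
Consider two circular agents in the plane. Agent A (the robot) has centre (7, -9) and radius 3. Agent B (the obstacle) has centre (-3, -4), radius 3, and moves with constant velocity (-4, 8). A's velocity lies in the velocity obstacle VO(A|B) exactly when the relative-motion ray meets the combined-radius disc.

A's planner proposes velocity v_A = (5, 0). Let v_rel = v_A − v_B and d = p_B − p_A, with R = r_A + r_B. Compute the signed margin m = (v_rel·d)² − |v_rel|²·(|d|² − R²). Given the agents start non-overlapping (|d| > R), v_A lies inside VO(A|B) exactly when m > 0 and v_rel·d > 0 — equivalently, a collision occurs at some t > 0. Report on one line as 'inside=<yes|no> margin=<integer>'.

d = (-10, 5),  |d|² = 125;  R = 3+3 = 6,  c = 125−6² = 89
v_rel = (9, -8),  |v_rel|² = 145;  v_rel·d = (9)·(-10) + (-8)·(5) = -130
145·t² + 260·t + 89 = 0  ⇒  m = (-130)² − 145·89 = 3995
m = 3995 > 0,  v_rel·d = -130 < 0  ⇒  outside

inside=no margin=3995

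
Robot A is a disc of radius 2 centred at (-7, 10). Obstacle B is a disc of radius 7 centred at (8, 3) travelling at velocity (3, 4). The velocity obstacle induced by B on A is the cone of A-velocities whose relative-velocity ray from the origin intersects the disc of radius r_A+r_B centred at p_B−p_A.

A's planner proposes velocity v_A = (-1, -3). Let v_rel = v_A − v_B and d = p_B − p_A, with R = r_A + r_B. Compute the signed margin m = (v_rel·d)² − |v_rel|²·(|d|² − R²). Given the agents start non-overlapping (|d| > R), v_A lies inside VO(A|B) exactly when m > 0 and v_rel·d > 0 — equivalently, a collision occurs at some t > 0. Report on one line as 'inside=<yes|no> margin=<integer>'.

d = (15, -7),  |d|² = 274;  R = 2+7 = 9,  c = 274−9² = 193
v_rel = (-4, -7),  |v_rel|² = 65;  v_rel·d = (-4)·(15) + (-7)·(-7) = -11
65·t² + 22·t + 193 = 0  ⇒  m = (-11)² − 65·193 = -12424
m = -12424 < 0,  v_rel·d = -11 < 0  ⇒  outside

inside=no margin=-12424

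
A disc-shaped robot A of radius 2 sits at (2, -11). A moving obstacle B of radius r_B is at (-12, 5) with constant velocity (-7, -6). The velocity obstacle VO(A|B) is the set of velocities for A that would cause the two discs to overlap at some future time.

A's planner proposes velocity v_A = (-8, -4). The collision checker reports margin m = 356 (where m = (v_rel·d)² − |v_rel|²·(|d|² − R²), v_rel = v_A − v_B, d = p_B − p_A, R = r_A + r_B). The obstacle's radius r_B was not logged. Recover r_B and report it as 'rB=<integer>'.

m = 356
d = (-14, 16);  v_rel = (-1, 2),  |v_rel|² = 5
v_rel×d = (-1)·(16) − (2)·(-14) = 12
since m = R²·5 − 12²:  R² = (144 + 356) / 5 = 100
R = √100 = 10  ⇒  r_B = 10 − 2 = 8

rB=8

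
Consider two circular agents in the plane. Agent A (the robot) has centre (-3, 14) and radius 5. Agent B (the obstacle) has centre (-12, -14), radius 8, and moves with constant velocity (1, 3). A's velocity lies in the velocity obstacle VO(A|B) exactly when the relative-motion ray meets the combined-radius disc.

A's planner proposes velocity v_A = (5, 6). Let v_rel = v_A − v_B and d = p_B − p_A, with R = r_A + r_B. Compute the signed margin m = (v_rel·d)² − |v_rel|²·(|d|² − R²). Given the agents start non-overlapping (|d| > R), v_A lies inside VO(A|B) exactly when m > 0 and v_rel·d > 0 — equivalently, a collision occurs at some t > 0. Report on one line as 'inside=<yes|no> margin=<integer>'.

d = (-9, -28),  |d|² = 865;  R = 5+8 = 13,  c = 865−13² = 696
v_rel = (4, 3),  |v_rel|² = 25;  v_rel·d = (4)·(-9) + (3)·(-28) = -120
25·t² + 240·t + 696 = 0  ⇒  m = (-120)² − 25·696 = -3000
m = -3000 < 0,  v_rel·d = -120 < 0  ⇒  outside

inside=no margin=-3000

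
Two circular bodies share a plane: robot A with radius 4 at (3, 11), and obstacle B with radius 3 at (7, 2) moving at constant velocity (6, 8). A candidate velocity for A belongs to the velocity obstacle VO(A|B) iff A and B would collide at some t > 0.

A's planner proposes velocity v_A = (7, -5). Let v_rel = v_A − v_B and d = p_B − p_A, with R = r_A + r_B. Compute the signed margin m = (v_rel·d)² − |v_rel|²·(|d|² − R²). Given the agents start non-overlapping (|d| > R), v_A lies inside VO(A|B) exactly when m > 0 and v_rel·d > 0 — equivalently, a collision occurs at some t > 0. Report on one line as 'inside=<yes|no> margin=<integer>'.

d = (4, -9),  |d|² = 97;  R = 4+3 = 7,  c = 97−7² = 48
v_rel = (1, -13),  |v_rel|² = 170;  v_rel·d = (1)·(4) + (-13)·(-9) = 121
170·t² − 242·t + 48 = 0  ⇒  m = 121² − 170·48 = 6481
m = 6481 > 0,  v_rel·d = 121 > 0  ⇒  inside

inside=yes margin=6481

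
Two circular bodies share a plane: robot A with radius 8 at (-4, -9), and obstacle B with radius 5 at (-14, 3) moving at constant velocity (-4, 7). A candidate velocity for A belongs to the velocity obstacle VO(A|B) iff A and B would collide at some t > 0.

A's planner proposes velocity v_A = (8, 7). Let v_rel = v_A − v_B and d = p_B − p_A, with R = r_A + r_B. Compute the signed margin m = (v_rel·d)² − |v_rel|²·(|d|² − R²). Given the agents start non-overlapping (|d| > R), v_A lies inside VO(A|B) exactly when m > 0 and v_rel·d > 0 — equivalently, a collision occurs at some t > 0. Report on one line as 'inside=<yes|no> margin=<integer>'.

d = (-10, 12),  |d|² = 244;  R = 8+5 = 13,  c = 244−13² = 75
v_rel = (12, 0),  |v_rel|² = 144;  v_rel·d = (12)·(-10) + (0)·(12) = -120
144·t² + 240·t + 75 = 0  ⇒  m = (-120)² − 144·75 = 3600
m = 3600 > 0,  v_rel·d = -120 < 0  ⇒  outside

inside=no margin=3600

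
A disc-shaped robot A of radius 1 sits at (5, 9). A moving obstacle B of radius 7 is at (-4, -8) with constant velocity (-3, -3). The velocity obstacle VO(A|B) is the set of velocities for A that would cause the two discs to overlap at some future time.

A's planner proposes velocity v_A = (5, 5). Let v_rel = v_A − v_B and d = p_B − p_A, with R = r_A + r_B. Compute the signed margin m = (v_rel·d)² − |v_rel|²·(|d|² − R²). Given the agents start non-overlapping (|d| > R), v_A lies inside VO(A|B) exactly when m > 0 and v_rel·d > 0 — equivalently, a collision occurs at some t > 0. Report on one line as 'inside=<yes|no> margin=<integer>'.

d = (-9, -17),  |d|² = 370;  R = 1+7 = 8,  c = 370−8² = 306
v_rel = (8, 8),  |v_rel|² = 128;  v_rel·d = (8)·(-9) + (8)·(-17) = -208
128·t² + 416·t + 306 = 0  ⇒  m = (-208)² − 128·306 = 4096
m = 4096 > 0,  v_rel·d = -208 < 0  ⇒  outside

inside=no margin=4096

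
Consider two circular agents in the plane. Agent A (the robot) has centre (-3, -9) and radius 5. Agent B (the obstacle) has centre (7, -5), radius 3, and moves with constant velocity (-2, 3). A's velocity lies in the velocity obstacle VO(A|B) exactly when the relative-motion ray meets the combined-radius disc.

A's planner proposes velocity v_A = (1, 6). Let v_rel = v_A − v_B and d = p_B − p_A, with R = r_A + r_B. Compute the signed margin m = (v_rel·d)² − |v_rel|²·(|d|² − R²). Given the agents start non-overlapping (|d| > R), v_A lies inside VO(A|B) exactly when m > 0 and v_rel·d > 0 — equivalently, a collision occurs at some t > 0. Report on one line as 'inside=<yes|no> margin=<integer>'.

d = (10, 4),  |d|² = 116;  R = 5+3 = 8,  c = 116−8² = 52
v_rel = (3, 3),  |v_rel|² = 18;  v_rel·d = (3)·(10) + (3)·(4) = 42
18·t² − 84·t + 52 = 0  ⇒  m = 42² − 18·52 = 828
m = 828 > 0,  v_rel·d = 42 > 0  ⇒  inside

inside=yes margin=828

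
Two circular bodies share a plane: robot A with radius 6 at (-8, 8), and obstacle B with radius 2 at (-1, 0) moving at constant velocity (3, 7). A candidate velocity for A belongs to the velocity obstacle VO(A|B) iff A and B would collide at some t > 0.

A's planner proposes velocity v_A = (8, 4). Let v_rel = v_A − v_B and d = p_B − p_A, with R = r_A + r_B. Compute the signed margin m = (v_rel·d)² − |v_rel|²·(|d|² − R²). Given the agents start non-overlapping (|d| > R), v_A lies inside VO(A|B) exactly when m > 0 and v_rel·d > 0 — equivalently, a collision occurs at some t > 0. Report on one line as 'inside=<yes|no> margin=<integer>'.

d = (7, -8),  |d|² = 113;  R = 6+2 = 8,  c = 113−8² = 49
v_rel = (5, -3),  |v_rel|² = 34;  v_rel·d = (5)·(7) + (-3)·(-8) = 59
34·t² − 118·t + 49 = 0  ⇒  m = 59² − 34·49 = 1815
m = 1815 > 0,  v_rel·d = 59 > 0  ⇒  inside

inside=yes margin=1815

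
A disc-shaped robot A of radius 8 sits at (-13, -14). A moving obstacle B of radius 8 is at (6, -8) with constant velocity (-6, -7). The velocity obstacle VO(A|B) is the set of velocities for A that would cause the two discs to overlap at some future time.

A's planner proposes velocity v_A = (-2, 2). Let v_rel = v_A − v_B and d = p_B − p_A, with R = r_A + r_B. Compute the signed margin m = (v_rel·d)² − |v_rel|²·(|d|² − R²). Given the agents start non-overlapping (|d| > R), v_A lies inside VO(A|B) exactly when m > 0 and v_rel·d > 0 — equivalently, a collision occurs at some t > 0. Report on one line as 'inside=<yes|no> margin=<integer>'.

d = (19, 6),  |d|² = 397;  R = 8+8 = 16,  c = 397−16² = 141
v_rel = (4, 9),  |v_rel|² = 97;  v_rel·d = (4)·(19) + (9)·(6) = 130
97·t² − 260·t + 141 = 0  ⇒  m = 130² − 97·141 = 3223
m = 3223 > 0,  v_rel·d = 130 > 0  ⇒  inside

inside=yes margin=3223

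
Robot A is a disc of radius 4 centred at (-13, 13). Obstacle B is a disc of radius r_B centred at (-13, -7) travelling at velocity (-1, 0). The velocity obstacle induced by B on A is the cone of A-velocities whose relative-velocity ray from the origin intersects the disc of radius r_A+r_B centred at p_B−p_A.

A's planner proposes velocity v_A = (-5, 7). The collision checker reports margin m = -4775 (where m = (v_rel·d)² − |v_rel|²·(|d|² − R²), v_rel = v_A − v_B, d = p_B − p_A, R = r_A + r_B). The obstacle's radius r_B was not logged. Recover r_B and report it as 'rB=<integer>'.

m = -4775
d = (0, -20);  v_rel = (-4, 7),  |v_rel|² = 65
v_rel×d = (-4)·(-20) − (7)·(0) = 80
since m = R²·65 − 80²:  R² = (6400 + -4775) / 65 = 25
R = √25 = 5  ⇒  r_B = 5 − 4 = 1

rB=1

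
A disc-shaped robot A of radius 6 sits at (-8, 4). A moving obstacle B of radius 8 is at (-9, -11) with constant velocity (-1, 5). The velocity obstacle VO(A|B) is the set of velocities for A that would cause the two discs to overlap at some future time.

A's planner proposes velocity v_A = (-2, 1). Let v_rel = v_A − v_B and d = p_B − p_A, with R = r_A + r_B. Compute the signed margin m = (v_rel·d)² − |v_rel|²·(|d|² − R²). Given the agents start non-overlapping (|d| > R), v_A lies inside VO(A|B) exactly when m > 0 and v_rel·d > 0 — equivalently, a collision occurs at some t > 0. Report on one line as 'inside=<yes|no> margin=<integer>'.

d = (-1, -15),  |d|² = 226;  R = 6+8 = 14,  c = 226−14² = 30
v_rel = (-1, -4),  |v_rel|² = 17;  v_rel·d = (-1)·(-1) + (-4)·(-15) = 61
17·t² − 122·t + 30 = 0  ⇒  m = 61² − 17·30 = 3211
m = 3211 > 0,  v_rel·d = 61 > 0  ⇒  inside

inside=yes margin=3211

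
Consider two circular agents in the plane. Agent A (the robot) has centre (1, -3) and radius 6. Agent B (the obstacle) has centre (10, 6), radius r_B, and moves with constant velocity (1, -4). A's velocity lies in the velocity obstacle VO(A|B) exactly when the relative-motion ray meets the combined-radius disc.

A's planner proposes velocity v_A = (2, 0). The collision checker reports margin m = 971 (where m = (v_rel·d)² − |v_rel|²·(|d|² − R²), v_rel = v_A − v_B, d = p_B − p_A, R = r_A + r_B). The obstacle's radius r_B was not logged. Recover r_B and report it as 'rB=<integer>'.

m = 971
d = (9, 9);  v_rel = (1, 4),  |v_rel|² = 17
v_rel×d = (1)·(9) − (4)·(9) = -27
since m = R²·17 − (-27)²:  R² = (729 + 971) / 17 = 100
R = √100 = 10  ⇒  r_B = 10 − 6 = 4

rB=4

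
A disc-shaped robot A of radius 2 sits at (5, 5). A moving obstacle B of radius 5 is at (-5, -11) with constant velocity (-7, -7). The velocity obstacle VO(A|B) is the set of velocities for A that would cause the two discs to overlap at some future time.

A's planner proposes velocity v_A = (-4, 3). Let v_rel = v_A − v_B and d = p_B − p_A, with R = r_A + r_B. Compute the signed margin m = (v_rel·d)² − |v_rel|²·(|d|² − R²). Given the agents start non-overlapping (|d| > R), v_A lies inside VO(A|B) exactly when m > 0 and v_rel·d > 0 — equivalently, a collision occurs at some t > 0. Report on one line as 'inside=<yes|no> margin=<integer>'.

d = (-10, -16),  |d|² = 356;  R = 2+5 = 7,  c = 356−7² = 307
v_rel = (3, 10),  |v_rel|² = 109;  v_rel·d = (3)·(-10) + (10)·(-16) = -190
109·t² + 380·t + 307 = 0  ⇒  m = (-190)² − 109·307 = 2637
m = 2637 > 0,  v_rel·d = -190 < 0  ⇒  outside

inside=no margin=2637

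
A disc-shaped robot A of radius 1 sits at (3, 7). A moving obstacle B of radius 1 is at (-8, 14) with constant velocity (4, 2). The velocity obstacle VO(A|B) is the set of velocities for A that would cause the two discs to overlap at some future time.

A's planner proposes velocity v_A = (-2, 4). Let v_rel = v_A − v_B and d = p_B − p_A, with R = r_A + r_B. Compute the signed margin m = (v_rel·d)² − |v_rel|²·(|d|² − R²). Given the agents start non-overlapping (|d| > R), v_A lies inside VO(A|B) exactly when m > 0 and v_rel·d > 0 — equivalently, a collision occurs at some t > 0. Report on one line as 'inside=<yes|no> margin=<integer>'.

d = (-11, 7),  |d|² = 170;  R = 1+1 = 2,  c = 170−2² = 166
v_rel = (-6, 2),  |v_rel|² = 40;  v_rel·d = (-6)·(-11) + (2)·(7) = 80
40·t² − 160·t + 166 = 0  ⇒  m = 80² − 40·166 = -240
m = -240 < 0,  v_rel·d = 80 > 0  ⇒  outside

inside=no margin=-240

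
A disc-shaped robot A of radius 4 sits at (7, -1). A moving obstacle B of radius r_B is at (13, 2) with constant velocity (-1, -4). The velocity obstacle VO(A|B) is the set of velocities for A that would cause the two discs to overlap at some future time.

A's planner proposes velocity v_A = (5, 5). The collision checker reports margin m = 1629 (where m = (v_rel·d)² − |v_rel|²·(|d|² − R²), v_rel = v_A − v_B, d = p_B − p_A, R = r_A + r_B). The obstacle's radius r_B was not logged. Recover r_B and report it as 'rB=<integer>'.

m = 1629
d = (6, 3);  v_rel = (6, 9),  |v_rel|² = 117
v_rel×d = (6)·(3) − (9)·(6) = -36
since m = R²·117 − (-36)²:  R² = (1296 + 1629) / 117 = 25
R = √25 = 5  ⇒  r_B = 5 − 4 = 1

rB=1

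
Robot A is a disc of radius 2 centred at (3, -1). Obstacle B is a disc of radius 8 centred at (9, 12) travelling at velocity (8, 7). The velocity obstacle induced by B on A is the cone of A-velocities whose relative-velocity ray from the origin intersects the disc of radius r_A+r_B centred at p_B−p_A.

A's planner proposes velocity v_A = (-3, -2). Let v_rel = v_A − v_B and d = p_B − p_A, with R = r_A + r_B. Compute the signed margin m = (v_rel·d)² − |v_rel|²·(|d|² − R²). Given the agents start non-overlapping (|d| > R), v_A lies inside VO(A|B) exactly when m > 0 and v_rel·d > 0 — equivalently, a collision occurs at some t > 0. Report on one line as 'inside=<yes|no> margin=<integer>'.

d = (6, 13),  |d|² = 205;  R = 2+8 = 10,  c = 205−10² = 105
v_rel = (-11, -9),  |v_rel|² = 202;  v_rel·d = (-11)·(6) + (-9)·(13) = -183
202·t² + 366·t + 105 = 0  ⇒  m = (-183)² − 202·105 = 12279
m = 12279 > 0,  v_rel·d = -183 < 0  ⇒  outside

inside=no margin=12279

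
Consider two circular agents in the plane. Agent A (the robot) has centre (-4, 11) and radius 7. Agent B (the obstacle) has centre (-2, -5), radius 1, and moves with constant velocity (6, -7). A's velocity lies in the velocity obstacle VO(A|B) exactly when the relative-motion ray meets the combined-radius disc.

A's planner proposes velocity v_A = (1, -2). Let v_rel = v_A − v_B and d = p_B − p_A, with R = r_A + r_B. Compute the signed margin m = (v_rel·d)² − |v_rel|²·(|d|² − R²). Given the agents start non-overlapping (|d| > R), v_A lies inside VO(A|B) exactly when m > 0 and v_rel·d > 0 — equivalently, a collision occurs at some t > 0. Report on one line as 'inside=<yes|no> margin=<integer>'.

d = (2, -16),  |d|² = 260;  R = 7+1 = 8,  c = 260−8² = 196
v_rel = (-5, 5),  |v_rel|² = 50;  v_rel·d = (-5)·(2) + (5)·(-16) = -90
50·t² + 180·t + 196 = 0  ⇒  m = (-90)² − 50·196 = -1700
m = -1700 < 0,  v_rel·d = -90 < 0  ⇒  outside

inside=no margin=-1700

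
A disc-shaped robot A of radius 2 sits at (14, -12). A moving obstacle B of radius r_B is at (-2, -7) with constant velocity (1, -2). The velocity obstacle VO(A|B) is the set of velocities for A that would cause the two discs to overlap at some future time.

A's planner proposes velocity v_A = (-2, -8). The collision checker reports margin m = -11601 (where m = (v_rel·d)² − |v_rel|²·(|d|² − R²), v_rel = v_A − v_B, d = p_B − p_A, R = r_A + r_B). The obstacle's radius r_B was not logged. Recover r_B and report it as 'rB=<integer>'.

m = -11601
d = (-16, 5);  v_rel = (-3, -6),  |v_rel|² = 45
v_rel×d = (-3)·(5) − (-6)·(-16) = -111
since m = R²·45 − (-111)²:  R² = (12321 + -11601) / 45 = 16
R = √16 = 4  ⇒  r_B = 4 − 2 = 2

rB=2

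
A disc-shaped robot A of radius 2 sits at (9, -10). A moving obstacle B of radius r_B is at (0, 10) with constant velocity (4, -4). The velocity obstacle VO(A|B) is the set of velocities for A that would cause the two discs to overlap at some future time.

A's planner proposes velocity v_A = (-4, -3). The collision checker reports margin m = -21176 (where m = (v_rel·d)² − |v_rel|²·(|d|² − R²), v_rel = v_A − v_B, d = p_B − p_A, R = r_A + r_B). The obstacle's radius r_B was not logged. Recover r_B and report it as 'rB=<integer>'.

m = -21176
d = (-9, 20);  v_rel = (-8, 1),  |v_rel|² = 65
v_rel×d = (-8)·(20) − (1)·(-9) = -151
since m = R²·65 − (-151)²:  R² = (22801 + -21176) / 65 = 25
R = √25 = 5  ⇒  r_B = 5 − 2 = 3

rB=3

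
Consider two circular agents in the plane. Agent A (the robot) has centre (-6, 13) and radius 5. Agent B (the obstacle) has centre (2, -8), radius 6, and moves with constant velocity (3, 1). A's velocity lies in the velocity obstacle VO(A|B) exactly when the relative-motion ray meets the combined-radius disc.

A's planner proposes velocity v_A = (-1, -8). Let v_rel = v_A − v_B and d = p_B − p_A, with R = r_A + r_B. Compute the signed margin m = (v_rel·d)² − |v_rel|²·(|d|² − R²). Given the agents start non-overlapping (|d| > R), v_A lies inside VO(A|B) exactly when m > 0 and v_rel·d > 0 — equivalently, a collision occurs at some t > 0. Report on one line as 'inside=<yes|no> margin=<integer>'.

d = (8, -21),  |d|² = 505;  R = 5+6 = 11,  c = 505−11² = 384
v_rel = (-4, -9),  |v_rel|² = 97;  v_rel·d = (-4)·(8) + (-9)·(-21) = 157
97·t² − 314·t + 384 = 0  ⇒  m = 157² − 97·384 = -12599
m = -12599 < 0,  v_rel·d = 157 > 0  ⇒  outside

inside=no margin=-12599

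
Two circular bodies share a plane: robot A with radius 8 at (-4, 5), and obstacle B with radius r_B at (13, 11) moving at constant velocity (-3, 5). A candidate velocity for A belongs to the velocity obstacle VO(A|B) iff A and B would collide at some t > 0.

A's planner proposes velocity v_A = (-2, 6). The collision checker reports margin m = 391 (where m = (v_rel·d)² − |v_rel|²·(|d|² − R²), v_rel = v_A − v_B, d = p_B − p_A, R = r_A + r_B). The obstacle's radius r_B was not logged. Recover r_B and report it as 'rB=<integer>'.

m = 391
d = (17, 6);  v_rel = (1, 1),  |v_rel|² = 2
v_rel×d = (1)·(6) − (1)·(17) = -11
since m = R²·2 − (-11)²:  R² = (121 + 391) / 2 = 256
R = √256 = 16  ⇒  r_B = 16 − 8 = 8

rB=8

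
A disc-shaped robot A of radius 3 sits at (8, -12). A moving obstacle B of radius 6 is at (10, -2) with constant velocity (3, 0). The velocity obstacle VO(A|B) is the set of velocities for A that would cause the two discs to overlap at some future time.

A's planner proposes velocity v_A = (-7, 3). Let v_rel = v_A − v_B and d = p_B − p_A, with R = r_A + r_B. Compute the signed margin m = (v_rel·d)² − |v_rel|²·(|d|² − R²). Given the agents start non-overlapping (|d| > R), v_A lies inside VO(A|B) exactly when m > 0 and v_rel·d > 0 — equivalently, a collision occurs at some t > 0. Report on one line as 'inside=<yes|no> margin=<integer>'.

d = (2, 10),  |d|² = 104;  R = 3+6 = 9,  c = 104−9² = 23
v_rel = (-10, 3),  |v_rel|² = 109;  v_rel·d = (-10)·(2) + (3)·(10) = 10
109·t² − 20·t + 23 = 0  ⇒  m = 10² − 109·23 = -2407
m = -2407 < 0,  v_rel·d = 10 > 0  ⇒  outside

inside=no margin=-2407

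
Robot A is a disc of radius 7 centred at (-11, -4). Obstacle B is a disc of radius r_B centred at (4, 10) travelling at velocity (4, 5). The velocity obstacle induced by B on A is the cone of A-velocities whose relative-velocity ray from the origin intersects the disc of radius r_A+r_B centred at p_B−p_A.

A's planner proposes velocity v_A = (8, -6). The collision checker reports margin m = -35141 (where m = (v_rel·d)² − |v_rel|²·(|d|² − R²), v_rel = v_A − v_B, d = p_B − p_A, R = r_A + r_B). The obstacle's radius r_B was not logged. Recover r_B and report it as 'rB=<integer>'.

m = -35141
d = (15, 14);  v_rel = (4, -11),  |v_rel|² = 137
v_rel×d = (4)·(14) − (-11)·(15) = 221
since m = R²·137 − 221²:  R² = (48841 + -35141) / 137 = 100
R = √100 = 10  ⇒  r_B = 10 − 7 = 3

rB=3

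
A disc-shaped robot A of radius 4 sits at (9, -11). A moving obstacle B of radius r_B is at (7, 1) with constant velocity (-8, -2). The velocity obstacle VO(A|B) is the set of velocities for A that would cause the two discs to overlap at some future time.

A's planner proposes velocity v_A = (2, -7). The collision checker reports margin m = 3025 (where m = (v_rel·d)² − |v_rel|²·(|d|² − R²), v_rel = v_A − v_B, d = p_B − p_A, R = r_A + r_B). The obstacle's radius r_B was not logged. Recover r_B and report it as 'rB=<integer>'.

m = 3025
d = (-2, 12);  v_rel = (10, -5),  |v_rel|² = 125
v_rel×d = (10)·(12) − (-5)·(-2) = 110
since m = R²·125 − 110²:  R² = (12100 + 3025) / 125 = 121
R = √121 = 11  ⇒  r_B = 11 − 4 = 7

rB=7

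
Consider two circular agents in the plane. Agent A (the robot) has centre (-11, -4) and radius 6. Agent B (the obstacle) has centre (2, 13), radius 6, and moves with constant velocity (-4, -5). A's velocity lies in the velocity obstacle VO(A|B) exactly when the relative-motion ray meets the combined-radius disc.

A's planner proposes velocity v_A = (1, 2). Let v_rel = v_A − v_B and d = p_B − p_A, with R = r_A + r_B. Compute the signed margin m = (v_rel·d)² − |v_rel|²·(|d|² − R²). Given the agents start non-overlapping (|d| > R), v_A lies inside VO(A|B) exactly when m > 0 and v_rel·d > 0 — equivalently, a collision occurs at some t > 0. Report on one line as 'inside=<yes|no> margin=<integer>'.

d = (13, 17),  |d|² = 458;  R = 6+6 = 12,  c = 458−12² = 314
v_rel = (5, 7),  |v_rel|² = 74;  v_rel·d = (5)·(13) + (7)·(17) = 184
74·t² − 368·t + 314 = 0  ⇒  m = 184² − 74·314 = 10620
m = 10620 > 0,  v_rel·d = 184 > 0  ⇒  inside

inside=yes margin=10620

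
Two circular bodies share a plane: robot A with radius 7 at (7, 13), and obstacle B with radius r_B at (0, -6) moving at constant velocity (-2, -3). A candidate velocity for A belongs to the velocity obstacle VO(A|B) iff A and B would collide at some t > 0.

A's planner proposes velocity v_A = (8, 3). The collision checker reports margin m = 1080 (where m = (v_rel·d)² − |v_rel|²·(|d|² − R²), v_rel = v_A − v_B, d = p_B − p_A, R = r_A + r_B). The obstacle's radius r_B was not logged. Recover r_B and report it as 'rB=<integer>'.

m = 1080
d = (-7, -19);  v_rel = (10, 6),  |v_rel|² = 136
v_rel×d = (10)·(-19) − (6)·(-7) = -148
since m = R²·136 − (-148)²:  R² = (21904 + 1080) / 136 = 169
R = √169 = 13  ⇒  r_B = 13 − 7 = 6

rB=6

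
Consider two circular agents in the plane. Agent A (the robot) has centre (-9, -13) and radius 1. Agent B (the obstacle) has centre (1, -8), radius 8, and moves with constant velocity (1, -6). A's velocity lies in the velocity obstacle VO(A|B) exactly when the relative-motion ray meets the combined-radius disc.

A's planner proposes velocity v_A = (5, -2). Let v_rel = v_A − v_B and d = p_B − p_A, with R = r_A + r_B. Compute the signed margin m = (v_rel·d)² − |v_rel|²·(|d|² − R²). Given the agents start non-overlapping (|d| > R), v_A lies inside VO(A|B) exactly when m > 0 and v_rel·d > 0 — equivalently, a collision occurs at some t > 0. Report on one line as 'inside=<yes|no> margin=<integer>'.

d = (10, 5),  |d|² = 125;  R = 1+8 = 9,  c = 125−9² = 44
v_rel = (4, 4),  |v_rel|² = 32;  v_rel·d = (4)·(10) + (4)·(5) = 60
32·t² − 120·t + 44 = 0  ⇒  m = 60² − 32·44 = 2192
m = 2192 > 0,  v_rel·d = 60 > 0  ⇒  inside

inside=yes margin=2192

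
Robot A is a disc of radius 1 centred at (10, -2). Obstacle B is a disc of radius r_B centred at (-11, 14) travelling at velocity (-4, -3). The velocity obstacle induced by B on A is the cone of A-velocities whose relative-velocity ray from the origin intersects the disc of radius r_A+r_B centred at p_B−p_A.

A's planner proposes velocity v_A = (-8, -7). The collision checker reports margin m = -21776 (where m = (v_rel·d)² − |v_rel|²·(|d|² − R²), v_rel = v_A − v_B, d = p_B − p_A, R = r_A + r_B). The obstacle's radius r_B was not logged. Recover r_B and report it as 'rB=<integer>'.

m = -21776
d = (-21, 16);  v_rel = (-4, -4),  |v_rel|² = 32
v_rel×d = (-4)·(16) − (-4)·(-21) = -148
since m = R²·32 − (-148)²:  R² = (21904 + -21776) / 32 = 4
R = √4 = 2  ⇒  r_B = 2 − 1 = 1

rB=1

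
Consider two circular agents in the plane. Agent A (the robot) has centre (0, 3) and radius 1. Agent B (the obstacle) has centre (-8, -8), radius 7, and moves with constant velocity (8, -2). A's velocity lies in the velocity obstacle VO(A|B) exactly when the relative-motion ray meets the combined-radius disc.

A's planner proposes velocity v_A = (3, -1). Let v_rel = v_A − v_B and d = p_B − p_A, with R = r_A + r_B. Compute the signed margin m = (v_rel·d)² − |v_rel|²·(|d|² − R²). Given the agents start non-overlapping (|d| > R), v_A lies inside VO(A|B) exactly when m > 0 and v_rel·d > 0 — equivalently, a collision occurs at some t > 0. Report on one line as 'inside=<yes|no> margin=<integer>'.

d = (-8, -11),  |d|² = 185;  R = 1+7 = 8,  c = 185−8² = 121
v_rel = (-5, 1),  |v_rel|² = 26;  v_rel·d = (-5)·(-8) + (1)·(-11) = 29
26·t² − 58·t + 121 = 0  ⇒  m = 29² − 26·121 = -2305
m = -2305 < 0,  v_rel·d = 29 > 0  ⇒  outside

inside=no margin=-2305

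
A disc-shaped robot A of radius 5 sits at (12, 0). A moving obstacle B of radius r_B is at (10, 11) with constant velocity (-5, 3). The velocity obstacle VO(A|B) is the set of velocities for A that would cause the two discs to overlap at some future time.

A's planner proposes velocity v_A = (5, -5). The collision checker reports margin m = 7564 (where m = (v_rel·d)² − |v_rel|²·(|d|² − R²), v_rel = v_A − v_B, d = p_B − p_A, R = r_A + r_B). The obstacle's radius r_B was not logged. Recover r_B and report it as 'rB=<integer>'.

m = 7564
d = (-2, 11);  v_rel = (10, -8),  |v_rel|² = 164
v_rel×d = (10)·(11) − (-8)·(-2) = 94
since m = R²·164 − 94²:  R² = (8836 + 7564) / 164 = 100
R = √100 = 10  ⇒  r_B = 10 − 5 = 5

rB=5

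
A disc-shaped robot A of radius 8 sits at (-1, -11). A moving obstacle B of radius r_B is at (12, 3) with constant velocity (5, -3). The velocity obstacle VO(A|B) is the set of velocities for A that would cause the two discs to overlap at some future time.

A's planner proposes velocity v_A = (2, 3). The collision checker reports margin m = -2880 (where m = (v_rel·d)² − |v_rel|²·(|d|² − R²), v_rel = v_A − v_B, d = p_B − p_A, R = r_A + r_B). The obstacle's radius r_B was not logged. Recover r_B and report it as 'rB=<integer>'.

m = -2880
d = (13, 14);  v_rel = (-3, 6),  |v_rel|² = 45
v_rel×d = (-3)·(14) − (6)·(13) = -120
since m = R²·45 − (-120)²:  R² = (14400 + -2880) / 45 = 256
R = √256 = 16  ⇒  r_B = 16 − 8 = 8

rB=8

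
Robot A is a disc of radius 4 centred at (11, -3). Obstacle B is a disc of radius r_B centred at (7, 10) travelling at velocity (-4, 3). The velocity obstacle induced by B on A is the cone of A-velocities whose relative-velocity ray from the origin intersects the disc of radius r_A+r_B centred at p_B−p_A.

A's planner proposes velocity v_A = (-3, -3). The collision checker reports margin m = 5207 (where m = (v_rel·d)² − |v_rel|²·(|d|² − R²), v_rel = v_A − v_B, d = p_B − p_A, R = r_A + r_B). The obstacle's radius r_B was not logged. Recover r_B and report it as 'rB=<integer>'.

m = 5207
d = (-4, 13);  v_rel = (1, -6),  |v_rel|² = 37
v_rel×d = (1)·(13) − (-6)·(-4) = -11
since m = R²·37 − (-11)²:  R² = (121 + 5207) / 37 = 144
R = √144 = 12  ⇒  r_B = 12 − 4 = 8

rB=8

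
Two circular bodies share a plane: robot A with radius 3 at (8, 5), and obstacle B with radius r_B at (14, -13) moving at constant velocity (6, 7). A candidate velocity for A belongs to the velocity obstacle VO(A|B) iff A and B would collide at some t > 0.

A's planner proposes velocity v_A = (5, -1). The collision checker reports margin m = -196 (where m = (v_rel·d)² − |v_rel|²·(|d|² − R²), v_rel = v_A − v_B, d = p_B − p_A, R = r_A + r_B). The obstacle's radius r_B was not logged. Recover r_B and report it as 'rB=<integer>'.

m = -196
d = (6, -18);  v_rel = (-1, -8),  |v_rel|² = 65
v_rel×d = (-1)·(-18) − (-8)·(6) = 66
since m = R²·65 − 66²:  R² = (4356 + -196) / 65 = 64
R = √64 = 8  ⇒  r_B = 8 − 3 = 5

rB=5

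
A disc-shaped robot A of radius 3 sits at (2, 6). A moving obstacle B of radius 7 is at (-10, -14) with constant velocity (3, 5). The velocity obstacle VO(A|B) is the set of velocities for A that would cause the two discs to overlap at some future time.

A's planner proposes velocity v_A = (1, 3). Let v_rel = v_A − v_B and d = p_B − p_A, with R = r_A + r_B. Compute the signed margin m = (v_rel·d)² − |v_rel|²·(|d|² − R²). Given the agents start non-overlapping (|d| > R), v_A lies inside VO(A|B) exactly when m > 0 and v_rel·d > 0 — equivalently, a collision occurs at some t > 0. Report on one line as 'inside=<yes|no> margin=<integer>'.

d = (-12, -20),  |d|² = 544;  R = 3+7 = 10,  c = 544−10² = 444
v_rel = (-2, -2),  |v_rel|² = 8;  v_rel·d = (-2)·(-12) + (-2)·(-20) = 64
8·t² − 128·t + 444 = 0  ⇒  m = 64² − 8·444 = 544
m = 544 > 0,  v_rel·d = 64 > 0  ⇒  inside

inside=yes margin=544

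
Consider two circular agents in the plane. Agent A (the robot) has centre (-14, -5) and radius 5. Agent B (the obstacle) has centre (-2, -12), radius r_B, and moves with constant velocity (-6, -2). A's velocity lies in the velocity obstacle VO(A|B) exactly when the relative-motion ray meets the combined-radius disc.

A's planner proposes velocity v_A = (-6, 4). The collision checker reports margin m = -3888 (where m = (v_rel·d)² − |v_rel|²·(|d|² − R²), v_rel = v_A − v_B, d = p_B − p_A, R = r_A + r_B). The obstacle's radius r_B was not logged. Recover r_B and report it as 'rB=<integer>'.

m = -3888
d = (12, -7);  v_rel = (0, 6),  |v_rel|² = 36
v_rel×d = (0)·(-7) − (6)·(12) = -72
since m = R²·36 − (-72)²:  R² = (5184 + -3888) / 36 = 36
R = √36 = 6  ⇒  r_B = 6 − 5 = 1

rB=1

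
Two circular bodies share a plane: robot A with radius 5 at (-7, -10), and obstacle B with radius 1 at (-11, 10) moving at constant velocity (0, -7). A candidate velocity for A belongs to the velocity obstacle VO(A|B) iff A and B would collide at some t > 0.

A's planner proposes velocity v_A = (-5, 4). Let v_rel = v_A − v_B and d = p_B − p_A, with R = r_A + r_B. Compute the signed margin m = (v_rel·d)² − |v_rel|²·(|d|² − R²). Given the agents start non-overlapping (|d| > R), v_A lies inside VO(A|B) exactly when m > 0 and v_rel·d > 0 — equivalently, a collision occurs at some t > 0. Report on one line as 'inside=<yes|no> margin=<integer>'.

d = (-4, 20),  |d|² = 416;  R = 5+1 = 6,  c = 416−6² = 380
v_rel = (-5, 11),  |v_rel|² = 146;  v_rel·d = (-5)·(-4) + (11)·(20) = 240
146·t² − 480·t + 380 = 0  ⇒  m = 240² − 146·380 = 2120
m = 2120 > 0,  v_rel·d = 240 > 0  ⇒  inside

inside=yes margin=2120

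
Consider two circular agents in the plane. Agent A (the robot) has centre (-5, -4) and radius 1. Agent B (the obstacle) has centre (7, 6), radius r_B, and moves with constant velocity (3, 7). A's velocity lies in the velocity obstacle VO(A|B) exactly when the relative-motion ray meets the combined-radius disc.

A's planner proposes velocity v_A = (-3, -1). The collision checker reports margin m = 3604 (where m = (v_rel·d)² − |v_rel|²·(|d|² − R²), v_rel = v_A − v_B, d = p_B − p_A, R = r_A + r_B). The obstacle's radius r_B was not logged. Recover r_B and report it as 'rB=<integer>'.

m = 3604
d = (12, 10);  v_rel = (-6, -8),  |v_rel|² = 100
v_rel×d = (-6)·(10) − (-8)·(12) = 36
since m = R²·100 − 36²:  R² = (1296 + 3604) / 100 = 49
R = √49 = 7  ⇒  r_B = 7 − 1 = 6

rB=6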